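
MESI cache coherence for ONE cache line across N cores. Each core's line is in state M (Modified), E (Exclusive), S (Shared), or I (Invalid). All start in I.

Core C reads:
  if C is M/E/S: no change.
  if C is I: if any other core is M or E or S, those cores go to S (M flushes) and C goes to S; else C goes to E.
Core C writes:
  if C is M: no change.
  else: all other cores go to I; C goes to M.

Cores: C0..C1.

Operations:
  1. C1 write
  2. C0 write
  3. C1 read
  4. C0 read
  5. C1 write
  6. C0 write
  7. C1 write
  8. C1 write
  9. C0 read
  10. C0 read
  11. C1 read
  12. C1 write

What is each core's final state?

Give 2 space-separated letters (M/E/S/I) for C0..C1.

Answer: I M

Derivation:
Op 1: C1 write [C1 write: invalidate none -> C1=M] -> [I,M]
Op 2: C0 write [C0 write: invalidate ['C1=M'] -> C0=M] -> [M,I]
Op 3: C1 read [C1 read from I: others=['C0=M'] -> C1=S, others downsized to S] -> [S,S]
Op 4: C0 read [C0 read: already in S, no change] -> [S,S]
Op 5: C1 write [C1 write: invalidate ['C0=S'] -> C1=M] -> [I,M]
Op 6: C0 write [C0 write: invalidate ['C1=M'] -> C0=M] -> [M,I]
Op 7: C1 write [C1 write: invalidate ['C0=M'] -> C1=M] -> [I,M]
Op 8: C1 write [C1 write: already M (modified), no change] -> [I,M]
Op 9: C0 read [C0 read from I: others=['C1=M'] -> C0=S, others downsized to S] -> [S,S]
Op 10: C0 read [C0 read: already in S, no change] -> [S,S]
Op 11: C1 read [C1 read: already in S, no change] -> [S,S]
Op 12: C1 write [C1 write: invalidate ['C0=S'] -> C1=M] -> [I,M]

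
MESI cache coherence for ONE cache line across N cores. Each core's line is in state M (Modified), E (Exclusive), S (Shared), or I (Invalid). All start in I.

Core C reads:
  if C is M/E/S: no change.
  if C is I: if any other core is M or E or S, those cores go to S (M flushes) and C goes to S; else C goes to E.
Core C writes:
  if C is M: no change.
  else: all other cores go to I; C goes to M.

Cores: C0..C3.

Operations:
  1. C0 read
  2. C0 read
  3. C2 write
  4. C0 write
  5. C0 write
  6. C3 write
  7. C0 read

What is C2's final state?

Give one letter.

Op 1: C0 read [C0 read from I: no other sharers -> C0=E (exclusive)] -> [E,I,I,I]
Op 2: C0 read [C0 read: already in E, no change] -> [E,I,I,I]
Op 3: C2 write [C2 write: invalidate ['C0=E'] -> C2=M] -> [I,I,M,I]
Op 4: C0 write [C0 write: invalidate ['C2=M'] -> C0=M] -> [M,I,I,I]
Op 5: C0 write [C0 write: already M (modified), no change] -> [M,I,I,I]
Op 6: C3 write [C3 write: invalidate ['C0=M'] -> C3=M] -> [I,I,I,M]
Op 7: C0 read [C0 read from I: others=['C3=M'] -> C0=S, others downsized to S] -> [S,I,I,S]

Answer: I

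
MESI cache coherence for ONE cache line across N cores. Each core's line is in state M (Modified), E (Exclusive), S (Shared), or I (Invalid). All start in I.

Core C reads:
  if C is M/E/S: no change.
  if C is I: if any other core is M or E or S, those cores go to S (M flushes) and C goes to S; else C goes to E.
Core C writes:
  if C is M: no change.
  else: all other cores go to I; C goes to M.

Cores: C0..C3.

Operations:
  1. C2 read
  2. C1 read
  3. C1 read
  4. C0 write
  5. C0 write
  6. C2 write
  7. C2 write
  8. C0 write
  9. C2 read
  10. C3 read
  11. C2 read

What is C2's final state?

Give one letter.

Answer: S

Derivation:
Op 1: C2 read [C2 read from I: no other sharers -> C2=E (exclusive)] -> [I,I,E,I]
Op 2: C1 read [C1 read from I: others=['C2=E'] -> C1=S, others downsized to S] -> [I,S,S,I]
Op 3: C1 read [C1 read: already in S, no change] -> [I,S,S,I]
Op 4: C0 write [C0 write: invalidate ['C1=S', 'C2=S'] -> C0=M] -> [M,I,I,I]
Op 5: C0 write [C0 write: already M (modified), no change] -> [M,I,I,I]
Op 6: C2 write [C2 write: invalidate ['C0=M'] -> C2=M] -> [I,I,M,I]
Op 7: C2 write [C2 write: already M (modified), no change] -> [I,I,M,I]
Op 8: C0 write [C0 write: invalidate ['C2=M'] -> C0=M] -> [M,I,I,I]
Op 9: C2 read [C2 read from I: others=['C0=M'] -> C2=S, others downsized to S] -> [S,I,S,I]
Op 10: C3 read [C3 read from I: others=['C0=S', 'C2=S'] -> C3=S, others downsized to S] -> [S,I,S,S]
Op 11: C2 read [C2 read: already in S, no change] -> [S,I,S,S]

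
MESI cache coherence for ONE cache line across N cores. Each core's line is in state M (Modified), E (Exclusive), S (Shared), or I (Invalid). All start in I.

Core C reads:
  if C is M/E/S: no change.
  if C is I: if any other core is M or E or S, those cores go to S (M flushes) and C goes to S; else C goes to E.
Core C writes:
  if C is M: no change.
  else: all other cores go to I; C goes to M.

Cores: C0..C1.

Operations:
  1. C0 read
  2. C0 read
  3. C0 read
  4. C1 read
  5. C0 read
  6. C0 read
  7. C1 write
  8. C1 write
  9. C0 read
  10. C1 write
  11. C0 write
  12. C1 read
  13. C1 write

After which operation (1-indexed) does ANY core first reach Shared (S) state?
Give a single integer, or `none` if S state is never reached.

Answer: 4

Derivation:
Op 1: C0 read [C0 read from I: no other sharers -> C0=E (exclusive)] -> [E,I]
Op 2: C0 read [C0 read: already in E, no change] -> [E,I]
Op 3: C0 read [C0 read: already in E, no change] -> [E,I]
Op 4: C1 read [C1 read from I: others=['C0=E'] -> C1=S, others downsized to S] -> [S,S]
  -> First S state at op 4; remaining ops need not be traced.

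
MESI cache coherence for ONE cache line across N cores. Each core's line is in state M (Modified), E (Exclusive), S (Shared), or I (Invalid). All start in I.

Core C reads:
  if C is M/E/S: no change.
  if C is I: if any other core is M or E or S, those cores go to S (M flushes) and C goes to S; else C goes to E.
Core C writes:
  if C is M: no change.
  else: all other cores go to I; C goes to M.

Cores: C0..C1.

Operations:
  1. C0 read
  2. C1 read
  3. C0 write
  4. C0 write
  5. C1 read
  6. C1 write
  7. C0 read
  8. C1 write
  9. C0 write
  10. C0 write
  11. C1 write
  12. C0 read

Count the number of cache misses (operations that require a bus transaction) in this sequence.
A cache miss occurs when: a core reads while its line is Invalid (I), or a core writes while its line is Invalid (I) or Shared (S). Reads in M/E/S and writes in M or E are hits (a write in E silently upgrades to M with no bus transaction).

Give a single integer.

Answer: 10

Derivation:
Op 1: C0 read [C0 read from I: no other sharers -> C0=E (exclusive)] -> [E,I] [MISS #1: read from I]
Op 2: C1 read [C1 read from I: others=['C0=E'] -> C1=S, others downsized to S] -> [S,S] [MISS #2: read from I]
Op 3: C0 write [C0 write: invalidate ['C1=S'] -> C0=M] -> [M,I] [MISS #3: write from S]
Op 4: C0 write [C0 write: already M (modified), no change] -> [M,I] [hit: write from M]
Op 5: C1 read [C1 read from I: others=['C0=M'] -> C1=S, others downsized to S] -> [S,S] [MISS #4: read from I]
Op 6: C1 write [C1 write: invalidate ['C0=S'] -> C1=M] -> [I,M] [MISS #5: write from S]
Op 7: C0 read [C0 read from I: others=['C1=M'] -> C0=S, others downsized to S] -> [S,S] [MISS #6: read from I]
Op 8: C1 write [C1 write: invalidate ['C0=S'] -> C1=M] -> [I,M] [MISS #7: write from S]
Op 9: C0 write [C0 write: invalidate ['C1=M'] -> C0=M] -> [M,I] [MISS #8: write from I]
Op 10: C0 write [C0 write: already M (modified), no change] -> [M,I] [hit: write from M]
Op 11: C1 write [C1 write: invalidate ['C0=M'] -> C1=M] -> [I,M] [MISS #9: write from I]
Op 12: C0 read [C0 read from I: others=['C1=M'] -> C0=S, others downsized to S] -> [S,S] [MISS #10: read from I]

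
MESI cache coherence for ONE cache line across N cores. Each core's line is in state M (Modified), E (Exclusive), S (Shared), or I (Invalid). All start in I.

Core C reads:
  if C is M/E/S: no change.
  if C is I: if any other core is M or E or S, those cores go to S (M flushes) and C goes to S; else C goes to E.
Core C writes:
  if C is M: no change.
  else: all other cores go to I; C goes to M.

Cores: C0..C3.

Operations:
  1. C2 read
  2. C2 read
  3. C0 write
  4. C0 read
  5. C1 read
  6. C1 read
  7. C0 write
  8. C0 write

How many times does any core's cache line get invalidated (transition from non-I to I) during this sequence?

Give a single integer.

Op 1: C2 read [C2 read from I: no other sharers -> C2=E (exclusive)] -> [I,I,E,I] (invalidations this op: 0; running total: 0)
Op 2: C2 read [C2 read: already in E, no change] -> [I,I,E,I] (invalidations this op: 0; running total: 0)
Op 3: C0 write [C0 write: invalidate ['C2=E'] -> C0=M] -> [M,I,I,I] (invalidations this op: 1; running total: 1)
Op 4: C0 read [C0 read: already in M, no change] -> [M,I,I,I] (invalidations this op: 0; running total: 1)
Op 5: C1 read [C1 read from I: others=['C0=M'] -> C1=S, others downsized to S] -> [S,S,I,I] (invalidations this op: 0; running total: 1)
Op 6: C1 read [C1 read: already in S, no change] -> [S,S,I,I] (invalidations this op: 0; running total: 1)
Op 7: C0 write [C0 write: invalidate ['C1=S'] -> C0=M] -> [M,I,I,I] (invalidations this op: 1; running total: 2)
Op 8: C0 write [C0 write: already M (modified), no change] -> [M,I,I,I] (invalidations this op: 0; running total: 2)

Answer: 2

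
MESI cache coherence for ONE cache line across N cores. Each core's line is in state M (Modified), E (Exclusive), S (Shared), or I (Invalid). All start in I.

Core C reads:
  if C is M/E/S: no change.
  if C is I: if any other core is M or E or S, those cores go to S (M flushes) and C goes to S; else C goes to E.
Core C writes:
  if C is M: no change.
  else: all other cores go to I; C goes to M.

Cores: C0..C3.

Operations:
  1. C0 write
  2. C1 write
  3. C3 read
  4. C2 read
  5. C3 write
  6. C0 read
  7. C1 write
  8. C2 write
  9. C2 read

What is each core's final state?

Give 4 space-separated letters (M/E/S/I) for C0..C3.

Answer: I I M I

Derivation:
Op 1: C0 write [C0 write: invalidate none -> C0=M] -> [M,I,I,I]
Op 2: C1 write [C1 write: invalidate ['C0=M'] -> C1=M] -> [I,M,I,I]
Op 3: C3 read [C3 read from I: others=['C1=M'] -> C3=S, others downsized to S] -> [I,S,I,S]
Op 4: C2 read [C2 read from I: others=['C1=S', 'C3=S'] -> C2=S, others downsized to S] -> [I,S,S,S]
Op 5: C3 write [C3 write: invalidate ['C1=S', 'C2=S'] -> C3=M] -> [I,I,I,M]
Op 6: C0 read [C0 read from I: others=['C3=M'] -> C0=S, others downsized to S] -> [S,I,I,S]
Op 7: C1 write [C1 write: invalidate ['C0=S', 'C3=S'] -> C1=M] -> [I,M,I,I]
Op 8: C2 write [C2 write: invalidate ['C1=M'] -> C2=M] -> [I,I,M,I]
Op 9: C2 read [C2 read: already in M, no change] -> [I,I,M,I]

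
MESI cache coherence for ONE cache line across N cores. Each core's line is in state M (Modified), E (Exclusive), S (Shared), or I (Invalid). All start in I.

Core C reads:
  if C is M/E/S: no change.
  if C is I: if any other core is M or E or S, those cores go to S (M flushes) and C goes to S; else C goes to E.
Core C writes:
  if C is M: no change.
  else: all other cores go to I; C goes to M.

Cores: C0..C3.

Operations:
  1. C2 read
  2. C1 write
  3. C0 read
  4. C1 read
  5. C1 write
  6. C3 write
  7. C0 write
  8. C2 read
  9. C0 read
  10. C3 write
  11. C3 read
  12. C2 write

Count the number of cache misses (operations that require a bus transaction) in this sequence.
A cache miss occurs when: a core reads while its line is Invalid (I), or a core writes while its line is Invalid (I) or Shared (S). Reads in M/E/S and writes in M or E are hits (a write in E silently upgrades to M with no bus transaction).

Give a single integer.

Op 1: C2 read [C2 read from I: no other sharers -> C2=E (exclusive)] -> [I,I,E,I] [MISS #1: read from I]
Op 2: C1 write [C1 write: invalidate ['C2=E'] -> C1=M] -> [I,M,I,I] [MISS #2: write from I]
Op 3: C0 read [C0 read from I: others=['C1=M'] -> C0=S, others downsized to S] -> [S,S,I,I] [MISS #3: read from I]
Op 4: C1 read [C1 read: already in S, no change] -> [S,S,I,I] [hit: read from S]
Op 5: C1 write [C1 write: invalidate ['C0=S'] -> C1=M] -> [I,M,I,I] [MISS #4: write from S]
Op 6: C3 write [C3 write: invalidate ['C1=M'] -> C3=M] -> [I,I,I,M] [MISS #5: write from I]
Op 7: C0 write [C0 write: invalidate ['C3=M'] -> C0=M] -> [M,I,I,I] [MISS #6: write from I]
Op 8: C2 read [C2 read from I: others=['C0=M'] -> C2=S, others downsized to S] -> [S,I,S,I] [MISS #7: read from I]
Op 9: C0 read [C0 read: already in S, no change] -> [S,I,S,I] [hit: read from S]
Op 10: C3 write [C3 write: invalidate ['C0=S', 'C2=S'] -> C3=M] -> [I,I,I,M] [MISS #8: write from I]
Op 11: C3 read [C3 read: already in M, no change] -> [I,I,I,M] [hit: read from M]
Op 12: C2 write [C2 write: invalidate ['C3=M'] -> C2=M] -> [I,I,M,I] [MISS #9: write from I]

Answer: 9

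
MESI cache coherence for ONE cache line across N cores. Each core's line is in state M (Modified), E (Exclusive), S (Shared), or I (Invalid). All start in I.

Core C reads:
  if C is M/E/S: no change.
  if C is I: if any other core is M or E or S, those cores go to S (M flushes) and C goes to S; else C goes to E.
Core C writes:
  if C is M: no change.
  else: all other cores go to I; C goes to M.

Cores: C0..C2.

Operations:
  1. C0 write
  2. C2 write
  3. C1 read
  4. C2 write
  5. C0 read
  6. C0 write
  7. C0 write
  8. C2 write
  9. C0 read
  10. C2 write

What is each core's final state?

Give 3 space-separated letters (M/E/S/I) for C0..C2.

Op 1: C0 write [C0 write: invalidate none -> C0=M] -> [M,I,I]
Op 2: C2 write [C2 write: invalidate ['C0=M'] -> C2=M] -> [I,I,M]
Op 3: C1 read [C1 read from I: others=['C2=M'] -> C1=S, others downsized to S] -> [I,S,S]
Op 4: C2 write [C2 write: invalidate ['C1=S'] -> C2=M] -> [I,I,M]
Op 5: C0 read [C0 read from I: others=['C2=M'] -> C0=S, others downsized to S] -> [S,I,S]
Op 6: C0 write [C0 write: invalidate ['C2=S'] -> C0=M] -> [M,I,I]
Op 7: C0 write [C0 write: already M (modified), no change] -> [M,I,I]
Op 8: C2 write [C2 write: invalidate ['C0=M'] -> C2=M] -> [I,I,M]
Op 9: C0 read [C0 read from I: others=['C2=M'] -> C0=S, others downsized to S] -> [S,I,S]
Op 10: C2 write [C2 write: invalidate ['C0=S'] -> C2=M] -> [I,I,M]

Answer: I I M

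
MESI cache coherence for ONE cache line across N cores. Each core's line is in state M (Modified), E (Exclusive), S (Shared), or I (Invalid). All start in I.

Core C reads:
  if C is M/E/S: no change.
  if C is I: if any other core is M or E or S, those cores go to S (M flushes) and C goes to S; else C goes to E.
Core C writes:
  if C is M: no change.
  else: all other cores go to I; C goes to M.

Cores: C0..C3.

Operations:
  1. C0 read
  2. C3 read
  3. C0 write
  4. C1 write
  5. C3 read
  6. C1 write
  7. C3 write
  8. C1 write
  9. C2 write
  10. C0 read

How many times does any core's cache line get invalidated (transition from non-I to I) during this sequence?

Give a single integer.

Answer: 6

Derivation:
Op 1: C0 read [C0 read from I: no other sharers -> C0=E (exclusive)] -> [E,I,I,I] (invalidations this op: 0; running total: 0)
Op 2: C3 read [C3 read from I: others=['C0=E'] -> C3=S, others downsized to S] -> [S,I,I,S] (invalidations this op: 0; running total: 0)
Op 3: C0 write [C0 write: invalidate ['C3=S'] -> C0=M] -> [M,I,I,I] (invalidations this op: 1; running total: 1)
Op 4: C1 write [C1 write: invalidate ['C0=M'] -> C1=M] -> [I,M,I,I] (invalidations this op: 1; running total: 2)
Op 5: C3 read [C3 read from I: others=['C1=M'] -> C3=S, others downsized to S] -> [I,S,I,S] (invalidations this op: 0; running total: 2)
Op 6: C1 write [C1 write: invalidate ['C3=S'] -> C1=M] -> [I,M,I,I] (invalidations this op: 1; running total: 3)
Op 7: C3 write [C3 write: invalidate ['C1=M'] -> C3=M] -> [I,I,I,M] (invalidations this op: 1; running total: 4)
Op 8: C1 write [C1 write: invalidate ['C3=M'] -> C1=M] -> [I,M,I,I] (invalidations this op: 1; running total: 5)
Op 9: C2 write [C2 write: invalidate ['C1=M'] -> C2=M] -> [I,I,M,I] (invalidations this op: 1; running total: 6)
Op 10: C0 read [C0 read from I: others=['C2=M'] -> C0=S, others downsized to S] -> [S,I,S,I] (invalidations this op: 0; running total: 6)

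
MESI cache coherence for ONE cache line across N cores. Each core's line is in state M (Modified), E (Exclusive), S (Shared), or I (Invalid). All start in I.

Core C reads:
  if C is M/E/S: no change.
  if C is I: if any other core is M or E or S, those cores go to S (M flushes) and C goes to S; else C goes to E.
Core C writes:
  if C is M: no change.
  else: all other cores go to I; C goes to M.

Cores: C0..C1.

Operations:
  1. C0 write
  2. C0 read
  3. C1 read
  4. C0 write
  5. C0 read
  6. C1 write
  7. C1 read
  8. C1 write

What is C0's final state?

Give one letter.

Answer: I

Derivation:
Op 1: C0 write [C0 write: invalidate none -> C0=M] -> [M,I]
Op 2: C0 read [C0 read: already in M, no change] -> [M,I]
Op 3: C1 read [C1 read from I: others=['C0=M'] -> C1=S, others downsized to S] -> [S,S]
Op 4: C0 write [C0 write: invalidate ['C1=S'] -> C0=M] -> [M,I]
Op 5: C0 read [C0 read: already in M, no change] -> [M,I]
Op 6: C1 write [C1 write: invalidate ['C0=M'] -> C1=M] -> [I,M]
Op 7: C1 read [C1 read: already in M, no change] -> [I,M]
Op 8: C1 write [C1 write: already M (modified), no change] -> [I,M]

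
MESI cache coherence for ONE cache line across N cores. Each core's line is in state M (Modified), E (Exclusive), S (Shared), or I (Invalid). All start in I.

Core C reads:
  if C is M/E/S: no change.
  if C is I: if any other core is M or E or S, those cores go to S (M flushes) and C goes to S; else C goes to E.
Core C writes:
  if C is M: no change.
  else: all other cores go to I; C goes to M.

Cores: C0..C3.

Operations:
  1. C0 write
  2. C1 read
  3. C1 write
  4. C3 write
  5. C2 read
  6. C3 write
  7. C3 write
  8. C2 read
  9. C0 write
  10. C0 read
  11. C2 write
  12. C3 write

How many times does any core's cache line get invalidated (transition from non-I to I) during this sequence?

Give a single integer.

Answer: 7

Derivation:
Op 1: C0 write [C0 write: invalidate none -> C0=M] -> [M,I,I,I] (invalidations this op: 0; running total: 0)
Op 2: C1 read [C1 read from I: others=['C0=M'] -> C1=S, others downsized to S] -> [S,S,I,I] (invalidations this op: 0; running total: 0)
Op 3: C1 write [C1 write: invalidate ['C0=S'] -> C1=M] -> [I,M,I,I] (invalidations this op: 1; running total: 1)
Op 4: C3 write [C3 write: invalidate ['C1=M'] -> C3=M] -> [I,I,I,M] (invalidations this op: 1; running total: 2)
Op 5: C2 read [C2 read from I: others=['C3=M'] -> C2=S, others downsized to S] -> [I,I,S,S] (invalidations this op: 0; running total: 2)
Op 6: C3 write [C3 write: invalidate ['C2=S'] -> C3=M] -> [I,I,I,M] (invalidations this op: 1; running total: 3)
Op 7: C3 write [C3 write: already M (modified), no change] -> [I,I,I,M] (invalidations this op: 0; running total: 3)
Op 8: C2 read [C2 read from I: others=['C3=M'] -> C2=S, others downsized to S] -> [I,I,S,S] (invalidations this op: 0; running total: 3)
Op 9: C0 write [C0 write: invalidate ['C2=S', 'C3=S'] -> C0=M] -> [M,I,I,I] (invalidations this op: 2; running total: 5)
Op 10: C0 read [C0 read: already in M, no change] -> [M,I,I,I] (invalidations this op: 0; running total: 5)
Op 11: C2 write [C2 write: invalidate ['C0=M'] -> C2=M] -> [I,I,M,I] (invalidations this op: 1; running total: 6)
Op 12: C3 write [C3 write: invalidate ['C2=M'] -> C3=M] -> [I,I,I,M] (invalidations this op: 1; running total: 7)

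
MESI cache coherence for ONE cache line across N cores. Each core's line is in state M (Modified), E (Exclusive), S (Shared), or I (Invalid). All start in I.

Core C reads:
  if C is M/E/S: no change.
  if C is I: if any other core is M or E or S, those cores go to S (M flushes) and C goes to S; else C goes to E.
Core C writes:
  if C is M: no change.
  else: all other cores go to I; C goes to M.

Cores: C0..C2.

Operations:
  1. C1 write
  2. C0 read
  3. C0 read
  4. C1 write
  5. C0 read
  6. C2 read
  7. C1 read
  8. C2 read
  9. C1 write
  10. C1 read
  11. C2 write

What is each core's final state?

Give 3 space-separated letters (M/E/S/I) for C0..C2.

Op 1: C1 write [C1 write: invalidate none -> C1=M] -> [I,M,I]
Op 2: C0 read [C0 read from I: others=['C1=M'] -> C0=S, others downsized to S] -> [S,S,I]
Op 3: C0 read [C0 read: already in S, no change] -> [S,S,I]
Op 4: C1 write [C1 write: invalidate ['C0=S'] -> C1=M] -> [I,M,I]
Op 5: C0 read [C0 read from I: others=['C1=M'] -> C0=S, others downsized to S] -> [S,S,I]
Op 6: C2 read [C2 read from I: others=['C0=S', 'C1=S'] -> C2=S, others downsized to S] -> [S,S,S]
Op 7: C1 read [C1 read: already in S, no change] -> [S,S,S]
Op 8: C2 read [C2 read: already in S, no change] -> [S,S,S]
Op 9: C1 write [C1 write: invalidate ['C0=S', 'C2=S'] -> C1=M] -> [I,M,I]
Op 10: C1 read [C1 read: already in M, no change] -> [I,M,I]
Op 11: C2 write [C2 write: invalidate ['C1=M'] -> C2=M] -> [I,I,M]

Answer: I I M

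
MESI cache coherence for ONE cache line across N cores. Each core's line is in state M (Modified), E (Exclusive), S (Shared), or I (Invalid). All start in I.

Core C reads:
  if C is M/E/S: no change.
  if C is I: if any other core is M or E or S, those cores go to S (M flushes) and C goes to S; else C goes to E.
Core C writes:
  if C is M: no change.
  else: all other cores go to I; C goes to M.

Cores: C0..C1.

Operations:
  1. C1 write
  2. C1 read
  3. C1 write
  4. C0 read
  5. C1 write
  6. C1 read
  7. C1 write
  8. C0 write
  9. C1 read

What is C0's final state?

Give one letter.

Op 1: C1 write [C1 write: invalidate none -> C1=M] -> [I,M]
Op 2: C1 read [C1 read: already in M, no change] -> [I,M]
Op 3: C1 write [C1 write: already M (modified), no change] -> [I,M]
Op 4: C0 read [C0 read from I: others=['C1=M'] -> C0=S, others downsized to S] -> [S,S]
Op 5: C1 write [C1 write: invalidate ['C0=S'] -> C1=M] -> [I,M]
Op 6: C1 read [C1 read: already in M, no change] -> [I,M]
Op 7: C1 write [C1 write: already M (modified), no change] -> [I,M]
Op 8: C0 write [C0 write: invalidate ['C1=M'] -> C0=M] -> [M,I]
Op 9: C1 read [C1 read from I: others=['C0=M'] -> C1=S, others downsized to S] -> [S,S]

Answer: S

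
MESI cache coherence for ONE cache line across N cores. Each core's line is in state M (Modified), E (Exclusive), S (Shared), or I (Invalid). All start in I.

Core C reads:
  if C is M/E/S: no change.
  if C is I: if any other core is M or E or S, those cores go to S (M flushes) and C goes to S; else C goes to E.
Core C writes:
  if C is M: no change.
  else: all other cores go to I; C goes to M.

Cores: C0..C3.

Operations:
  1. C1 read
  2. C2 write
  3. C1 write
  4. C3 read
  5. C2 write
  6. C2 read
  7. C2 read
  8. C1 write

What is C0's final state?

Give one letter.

Answer: I

Derivation:
Op 1: C1 read [C1 read from I: no other sharers -> C1=E (exclusive)] -> [I,E,I,I]
Op 2: C2 write [C2 write: invalidate ['C1=E'] -> C2=M] -> [I,I,M,I]
Op 3: C1 write [C1 write: invalidate ['C2=M'] -> C1=M] -> [I,M,I,I]
Op 4: C3 read [C3 read from I: others=['C1=M'] -> C3=S, others downsized to S] -> [I,S,I,S]
Op 5: C2 write [C2 write: invalidate ['C1=S', 'C3=S'] -> C2=M] -> [I,I,M,I]
Op 6: C2 read [C2 read: already in M, no change] -> [I,I,M,I]
Op 7: C2 read [C2 read: already in M, no change] -> [I,I,M,I]
Op 8: C1 write [C1 write: invalidate ['C2=M'] -> C1=M] -> [I,M,I,I]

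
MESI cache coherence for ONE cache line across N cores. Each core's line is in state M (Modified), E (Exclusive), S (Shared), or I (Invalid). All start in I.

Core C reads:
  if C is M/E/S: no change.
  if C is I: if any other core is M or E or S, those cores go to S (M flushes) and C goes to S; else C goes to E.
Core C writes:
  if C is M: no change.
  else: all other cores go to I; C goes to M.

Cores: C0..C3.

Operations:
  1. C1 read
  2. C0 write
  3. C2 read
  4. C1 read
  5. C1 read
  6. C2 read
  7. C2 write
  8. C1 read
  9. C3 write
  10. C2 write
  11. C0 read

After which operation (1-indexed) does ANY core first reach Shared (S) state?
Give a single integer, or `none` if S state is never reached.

Answer: 3

Derivation:
Op 1: C1 read [C1 read from I: no other sharers -> C1=E (exclusive)] -> [I,E,I,I]
Op 2: C0 write [C0 write: invalidate ['C1=E'] -> C0=M] -> [M,I,I,I]
Op 3: C2 read [C2 read from I: others=['C0=M'] -> C2=S, others downsized to S] -> [S,I,S,I]
  -> First S state at op 3; remaining ops need not be traced.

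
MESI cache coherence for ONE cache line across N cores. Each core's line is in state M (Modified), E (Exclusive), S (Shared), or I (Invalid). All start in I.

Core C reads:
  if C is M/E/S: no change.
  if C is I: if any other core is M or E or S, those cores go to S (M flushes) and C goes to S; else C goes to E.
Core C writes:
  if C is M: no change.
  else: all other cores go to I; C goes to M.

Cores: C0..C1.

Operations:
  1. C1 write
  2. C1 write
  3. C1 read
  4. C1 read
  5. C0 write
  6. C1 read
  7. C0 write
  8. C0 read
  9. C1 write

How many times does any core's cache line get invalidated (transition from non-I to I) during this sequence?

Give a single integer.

Answer: 3

Derivation:
Op 1: C1 write [C1 write: invalidate none -> C1=M] -> [I,M] (invalidations this op: 0; running total: 0)
Op 2: C1 write [C1 write: already M (modified), no change] -> [I,M] (invalidations this op: 0; running total: 0)
Op 3: C1 read [C1 read: already in M, no change] -> [I,M] (invalidations this op: 0; running total: 0)
Op 4: C1 read [C1 read: already in M, no change] -> [I,M] (invalidations this op: 0; running total: 0)
Op 5: C0 write [C0 write: invalidate ['C1=M'] -> C0=M] -> [M,I] (invalidations this op: 1; running total: 1)
Op 6: C1 read [C1 read from I: others=['C0=M'] -> C1=S, others downsized to S] -> [S,S] (invalidations this op: 0; running total: 1)
Op 7: C0 write [C0 write: invalidate ['C1=S'] -> C0=M] -> [M,I] (invalidations this op: 1; running total: 2)
Op 8: C0 read [C0 read: already in M, no change] -> [M,I] (invalidations this op: 0; running total: 2)
Op 9: C1 write [C1 write: invalidate ['C0=M'] -> C1=M] -> [I,M] (invalidations this op: 1; running total: 3)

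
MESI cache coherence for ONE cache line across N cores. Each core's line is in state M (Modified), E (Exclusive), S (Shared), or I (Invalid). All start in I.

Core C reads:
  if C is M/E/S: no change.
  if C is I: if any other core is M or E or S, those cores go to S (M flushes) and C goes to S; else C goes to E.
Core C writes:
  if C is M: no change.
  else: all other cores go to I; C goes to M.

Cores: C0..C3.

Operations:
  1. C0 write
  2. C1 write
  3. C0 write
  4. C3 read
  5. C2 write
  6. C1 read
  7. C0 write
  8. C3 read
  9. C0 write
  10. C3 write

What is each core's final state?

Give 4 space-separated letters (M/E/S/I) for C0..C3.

Answer: I I I M

Derivation:
Op 1: C0 write [C0 write: invalidate none -> C0=M] -> [M,I,I,I]
Op 2: C1 write [C1 write: invalidate ['C0=M'] -> C1=M] -> [I,M,I,I]
Op 3: C0 write [C0 write: invalidate ['C1=M'] -> C0=M] -> [M,I,I,I]
Op 4: C3 read [C3 read from I: others=['C0=M'] -> C3=S, others downsized to S] -> [S,I,I,S]
Op 5: C2 write [C2 write: invalidate ['C0=S', 'C3=S'] -> C2=M] -> [I,I,M,I]
Op 6: C1 read [C1 read from I: others=['C2=M'] -> C1=S, others downsized to S] -> [I,S,S,I]
Op 7: C0 write [C0 write: invalidate ['C1=S', 'C2=S'] -> C0=M] -> [M,I,I,I]
Op 8: C3 read [C3 read from I: others=['C0=M'] -> C3=S, others downsized to S] -> [S,I,I,S]
Op 9: C0 write [C0 write: invalidate ['C3=S'] -> C0=M] -> [M,I,I,I]
Op 10: C3 write [C3 write: invalidate ['C0=M'] -> C3=M] -> [I,I,I,M]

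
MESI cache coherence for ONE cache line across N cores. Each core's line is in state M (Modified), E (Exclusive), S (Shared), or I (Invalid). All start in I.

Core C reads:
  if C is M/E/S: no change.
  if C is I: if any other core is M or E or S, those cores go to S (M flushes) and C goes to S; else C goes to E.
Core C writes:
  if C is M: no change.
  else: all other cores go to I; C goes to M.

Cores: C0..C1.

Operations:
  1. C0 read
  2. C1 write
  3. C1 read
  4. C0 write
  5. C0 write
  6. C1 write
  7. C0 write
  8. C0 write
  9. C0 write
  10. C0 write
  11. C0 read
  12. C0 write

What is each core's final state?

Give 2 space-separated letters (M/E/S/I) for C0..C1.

Answer: M I

Derivation:
Op 1: C0 read [C0 read from I: no other sharers -> C0=E (exclusive)] -> [E,I]
Op 2: C1 write [C1 write: invalidate ['C0=E'] -> C1=M] -> [I,M]
Op 3: C1 read [C1 read: already in M, no change] -> [I,M]
Op 4: C0 write [C0 write: invalidate ['C1=M'] -> C0=M] -> [M,I]
Op 5: C0 write [C0 write: already M (modified), no change] -> [M,I]
Op 6: C1 write [C1 write: invalidate ['C0=M'] -> C1=M] -> [I,M]
Op 7: C0 write [C0 write: invalidate ['C1=M'] -> C0=M] -> [M,I]
Op 8: C0 write [C0 write: already M (modified), no change] -> [M,I]
Op 9: C0 write [C0 write: already M (modified), no change] -> [M,I]
Op 10: C0 write [C0 write: already M (modified), no change] -> [M,I]
Op 11: C0 read [C0 read: already in M, no change] -> [M,I]
Op 12: C0 write [C0 write: already M (modified), no change] -> [M,I]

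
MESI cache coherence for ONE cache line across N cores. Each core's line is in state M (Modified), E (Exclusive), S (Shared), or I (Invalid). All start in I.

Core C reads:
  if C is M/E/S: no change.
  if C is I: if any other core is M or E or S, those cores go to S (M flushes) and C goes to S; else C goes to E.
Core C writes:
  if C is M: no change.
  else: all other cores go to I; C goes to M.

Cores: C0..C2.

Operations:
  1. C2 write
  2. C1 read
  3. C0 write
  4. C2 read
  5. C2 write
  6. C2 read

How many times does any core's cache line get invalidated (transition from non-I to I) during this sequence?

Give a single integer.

Answer: 3

Derivation:
Op 1: C2 write [C2 write: invalidate none -> C2=M] -> [I,I,M] (invalidations this op: 0; running total: 0)
Op 2: C1 read [C1 read from I: others=['C2=M'] -> C1=S, others downsized to S] -> [I,S,S] (invalidations this op: 0; running total: 0)
Op 3: C0 write [C0 write: invalidate ['C1=S', 'C2=S'] -> C0=M] -> [M,I,I] (invalidations this op: 2; running total: 2)
Op 4: C2 read [C2 read from I: others=['C0=M'] -> C2=S, others downsized to S] -> [S,I,S] (invalidations this op: 0; running total: 2)
Op 5: C2 write [C2 write: invalidate ['C0=S'] -> C2=M] -> [I,I,M] (invalidations this op: 1; running total: 3)
Op 6: C2 read [C2 read: already in M, no change] -> [I,I,M] (invalidations this op: 0; running total: 3)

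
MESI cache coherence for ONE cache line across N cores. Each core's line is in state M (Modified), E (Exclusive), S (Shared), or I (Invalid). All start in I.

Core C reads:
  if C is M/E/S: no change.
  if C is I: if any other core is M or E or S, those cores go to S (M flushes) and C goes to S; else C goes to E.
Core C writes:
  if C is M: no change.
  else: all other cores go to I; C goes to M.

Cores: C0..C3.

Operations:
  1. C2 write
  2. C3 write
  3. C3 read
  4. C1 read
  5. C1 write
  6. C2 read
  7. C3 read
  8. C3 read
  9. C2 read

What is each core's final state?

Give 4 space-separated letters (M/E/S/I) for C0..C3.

Answer: I S S S

Derivation:
Op 1: C2 write [C2 write: invalidate none -> C2=M] -> [I,I,M,I]
Op 2: C3 write [C3 write: invalidate ['C2=M'] -> C3=M] -> [I,I,I,M]
Op 3: C3 read [C3 read: already in M, no change] -> [I,I,I,M]
Op 4: C1 read [C1 read from I: others=['C3=M'] -> C1=S, others downsized to S] -> [I,S,I,S]
Op 5: C1 write [C1 write: invalidate ['C3=S'] -> C1=M] -> [I,M,I,I]
Op 6: C2 read [C2 read from I: others=['C1=M'] -> C2=S, others downsized to S] -> [I,S,S,I]
Op 7: C3 read [C3 read from I: others=['C1=S', 'C2=S'] -> C3=S, others downsized to S] -> [I,S,S,S]
Op 8: C3 read [C3 read: already in S, no change] -> [I,S,S,S]
Op 9: C2 read [C2 read: already in S, no change] -> [I,S,S,S]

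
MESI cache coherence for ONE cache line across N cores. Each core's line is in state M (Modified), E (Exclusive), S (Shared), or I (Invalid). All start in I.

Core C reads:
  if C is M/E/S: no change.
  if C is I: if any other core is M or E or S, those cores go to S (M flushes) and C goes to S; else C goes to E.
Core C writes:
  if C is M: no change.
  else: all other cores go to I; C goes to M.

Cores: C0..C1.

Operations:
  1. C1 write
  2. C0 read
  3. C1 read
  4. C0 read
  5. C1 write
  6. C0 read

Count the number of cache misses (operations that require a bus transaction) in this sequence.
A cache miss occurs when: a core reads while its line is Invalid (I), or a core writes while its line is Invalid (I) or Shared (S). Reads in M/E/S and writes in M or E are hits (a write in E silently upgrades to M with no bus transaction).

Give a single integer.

Op 1: C1 write [C1 write: invalidate none -> C1=M] -> [I,M] [MISS #1: write from I]
Op 2: C0 read [C0 read from I: others=['C1=M'] -> C0=S, others downsized to S] -> [S,S] [MISS #2: read from I]
Op 3: C1 read [C1 read: already in S, no change] -> [S,S] [hit: read from S]
Op 4: C0 read [C0 read: already in S, no change] -> [S,S] [hit: read from S]
Op 5: C1 write [C1 write: invalidate ['C0=S'] -> C1=M] -> [I,M] [MISS #3: write from S]
Op 6: C0 read [C0 read from I: others=['C1=M'] -> C0=S, others downsized to S] -> [S,S] [MISS #4: read from I]

Answer: 4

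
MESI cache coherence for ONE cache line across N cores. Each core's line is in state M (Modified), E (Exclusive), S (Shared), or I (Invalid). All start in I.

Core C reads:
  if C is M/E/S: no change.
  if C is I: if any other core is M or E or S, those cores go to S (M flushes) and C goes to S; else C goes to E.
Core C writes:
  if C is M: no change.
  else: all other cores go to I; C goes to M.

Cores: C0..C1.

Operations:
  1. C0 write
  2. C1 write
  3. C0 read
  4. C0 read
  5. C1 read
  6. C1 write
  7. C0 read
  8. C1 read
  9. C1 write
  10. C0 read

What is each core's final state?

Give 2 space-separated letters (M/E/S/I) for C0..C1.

Answer: S S

Derivation:
Op 1: C0 write [C0 write: invalidate none -> C0=M] -> [M,I]
Op 2: C1 write [C1 write: invalidate ['C0=M'] -> C1=M] -> [I,M]
Op 3: C0 read [C0 read from I: others=['C1=M'] -> C0=S, others downsized to S] -> [S,S]
Op 4: C0 read [C0 read: already in S, no change] -> [S,S]
Op 5: C1 read [C1 read: already in S, no change] -> [S,S]
Op 6: C1 write [C1 write: invalidate ['C0=S'] -> C1=M] -> [I,M]
Op 7: C0 read [C0 read from I: others=['C1=M'] -> C0=S, others downsized to S] -> [S,S]
Op 8: C1 read [C1 read: already in S, no change] -> [S,S]
Op 9: C1 write [C1 write: invalidate ['C0=S'] -> C1=M] -> [I,M]
Op 10: C0 read [C0 read from I: others=['C1=M'] -> C0=S, others downsized to S] -> [S,S]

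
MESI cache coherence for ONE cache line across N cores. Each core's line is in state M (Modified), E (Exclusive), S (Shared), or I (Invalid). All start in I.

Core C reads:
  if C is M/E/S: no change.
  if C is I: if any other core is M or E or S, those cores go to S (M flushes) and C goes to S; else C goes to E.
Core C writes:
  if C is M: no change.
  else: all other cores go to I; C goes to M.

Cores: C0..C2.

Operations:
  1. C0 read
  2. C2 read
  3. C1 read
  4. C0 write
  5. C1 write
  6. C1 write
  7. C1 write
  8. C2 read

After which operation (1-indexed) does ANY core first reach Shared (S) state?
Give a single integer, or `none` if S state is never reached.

Op 1: C0 read [C0 read from I: no other sharers -> C0=E (exclusive)] -> [E,I,I]
Op 2: C2 read [C2 read from I: others=['C0=E'] -> C2=S, others downsized to S] -> [S,I,S]
  -> First S state at op 2; remaining ops need not be traced.

Answer: 2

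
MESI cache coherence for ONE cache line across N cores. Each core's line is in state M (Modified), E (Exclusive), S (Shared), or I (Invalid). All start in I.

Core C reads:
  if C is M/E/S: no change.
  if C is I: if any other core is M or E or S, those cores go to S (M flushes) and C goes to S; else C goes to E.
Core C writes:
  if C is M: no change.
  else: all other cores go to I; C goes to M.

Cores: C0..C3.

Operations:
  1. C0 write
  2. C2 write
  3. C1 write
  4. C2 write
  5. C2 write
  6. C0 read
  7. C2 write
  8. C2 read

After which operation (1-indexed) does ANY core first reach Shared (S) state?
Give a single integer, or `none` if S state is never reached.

Answer: 6

Derivation:
Op 1: C0 write [C0 write: invalidate none -> C0=M] -> [M,I,I,I]
Op 2: C2 write [C2 write: invalidate ['C0=M'] -> C2=M] -> [I,I,M,I]
Op 3: C1 write [C1 write: invalidate ['C2=M'] -> C1=M] -> [I,M,I,I]
Op 4: C2 write [C2 write: invalidate ['C1=M'] -> C2=M] -> [I,I,M,I]
Op 5: C2 write [C2 write: already M (modified), no change] -> [I,I,M,I]
Op 6: C0 read [C0 read from I: others=['C2=M'] -> C0=S, others downsized to S] -> [S,I,S,I]
  -> First S state at op 6; remaining ops need not be traced.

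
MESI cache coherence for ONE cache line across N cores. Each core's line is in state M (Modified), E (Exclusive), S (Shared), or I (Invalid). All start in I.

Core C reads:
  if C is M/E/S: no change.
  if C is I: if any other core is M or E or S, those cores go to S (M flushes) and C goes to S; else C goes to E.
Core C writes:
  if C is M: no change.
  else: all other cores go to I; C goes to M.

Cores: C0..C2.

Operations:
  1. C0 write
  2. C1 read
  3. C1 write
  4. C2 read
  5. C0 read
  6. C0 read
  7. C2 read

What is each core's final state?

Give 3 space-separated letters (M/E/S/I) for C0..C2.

Answer: S S S

Derivation:
Op 1: C0 write [C0 write: invalidate none -> C0=M] -> [M,I,I]
Op 2: C1 read [C1 read from I: others=['C0=M'] -> C1=S, others downsized to S] -> [S,S,I]
Op 3: C1 write [C1 write: invalidate ['C0=S'] -> C1=M] -> [I,M,I]
Op 4: C2 read [C2 read from I: others=['C1=M'] -> C2=S, others downsized to S] -> [I,S,S]
Op 5: C0 read [C0 read from I: others=['C1=S', 'C2=S'] -> C0=S, others downsized to S] -> [S,S,S]
Op 6: C0 read [C0 read: already in S, no change] -> [S,S,S]
Op 7: C2 read [C2 read: already in S, no change] -> [S,S,S]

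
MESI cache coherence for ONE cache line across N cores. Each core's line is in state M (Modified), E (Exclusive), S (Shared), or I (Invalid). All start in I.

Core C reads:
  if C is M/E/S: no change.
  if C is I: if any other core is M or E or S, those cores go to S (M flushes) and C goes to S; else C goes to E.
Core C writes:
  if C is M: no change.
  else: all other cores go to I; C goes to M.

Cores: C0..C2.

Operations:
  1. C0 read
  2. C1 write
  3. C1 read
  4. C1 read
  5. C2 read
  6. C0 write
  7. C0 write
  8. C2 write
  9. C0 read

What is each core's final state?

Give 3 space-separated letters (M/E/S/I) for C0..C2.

Op 1: C0 read [C0 read from I: no other sharers -> C0=E (exclusive)] -> [E,I,I]
Op 2: C1 write [C1 write: invalidate ['C0=E'] -> C1=M] -> [I,M,I]
Op 3: C1 read [C1 read: already in M, no change] -> [I,M,I]
Op 4: C1 read [C1 read: already in M, no change] -> [I,M,I]
Op 5: C2 read [C2 read from I: others=['C1=M'] -> C2=S, others downsized to S] -> [I,S,S]
Op 6: C0 write [C0 write: invalidate ['C1=S', 'C2=S'] -> C0=M] -> [M,I,I]
Op 7: C0 write [C0 write: already M (modified), no change] -> [M,I,I]
Op 8: C2 write [C2 write: invalidate ['C0=M'] -> C2=M] -> [I,I,M]
Op 9: C0 read [C0 read from I: others=['C2=M'] -> C0=S, others downsized to S] -> [S,I,S]

Answer: S I S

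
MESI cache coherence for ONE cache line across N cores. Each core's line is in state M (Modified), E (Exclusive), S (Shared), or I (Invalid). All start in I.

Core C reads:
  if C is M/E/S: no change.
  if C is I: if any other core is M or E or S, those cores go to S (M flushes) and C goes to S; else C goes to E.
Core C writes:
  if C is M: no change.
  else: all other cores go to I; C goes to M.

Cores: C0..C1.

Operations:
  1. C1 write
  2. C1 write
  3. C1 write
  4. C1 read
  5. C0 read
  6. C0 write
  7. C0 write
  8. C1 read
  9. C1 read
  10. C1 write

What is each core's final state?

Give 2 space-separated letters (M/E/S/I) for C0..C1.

Answer: I M

Derivation:
Op 1: C1 write [C1 write: invalidate none -> C1=M] -> [I,M]
Op 2: C1 write [C1 write: already M (modified), no change] -> [I,M]
Op 3: C1 write [C1 write: already M (modified), no change] -> [I,M]
Op 4: C1 read [C1 read: already in M, no change] -> [I,M]
Op 5: C0 read [C0 read from I: others=['C1=M'] -> C0=S, others downsized to S] -> [S,S]
Op 6: C0 write [C0 write: invalidate ['C1=S'] -> C0=M] -> [M,I]
Op 7: C0 write [C0 write: already M (modified), no change] -> [M,I]
Op 8: C1 read [C1 read from I: others=['C0=M'] -> C1=S, others downsized to S] -> [S,S]
Op 9: C1 read [C1 read: already in S, no change] -> [S,S]
Op 10: C1 write [C1 write: invalidate ['C0=S'] -> C1=M] -> [I,M]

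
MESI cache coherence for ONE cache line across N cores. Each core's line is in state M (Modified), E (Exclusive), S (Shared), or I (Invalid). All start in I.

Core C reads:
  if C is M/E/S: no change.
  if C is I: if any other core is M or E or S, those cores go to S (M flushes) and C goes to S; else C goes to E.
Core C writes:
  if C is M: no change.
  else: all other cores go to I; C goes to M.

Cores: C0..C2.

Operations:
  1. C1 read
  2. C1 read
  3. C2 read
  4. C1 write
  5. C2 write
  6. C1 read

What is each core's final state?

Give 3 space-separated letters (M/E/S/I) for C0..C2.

Answer: I S S

Derivation:
Op 1: C1 read [C1 read from I: no other sharers -> C1=E (exclusive)] -> [I,E,I]
Op 2: C1 read [C1 read: already in E, no change] -> [I,E,I]
Op 3: C2 read [C2 read from I: others=['C1=E'] -> C2=S, others downsized to S] -> [I,S,S]
Op 4: C1 write [C1 write: invalidate ['C2=S'] -> C1=M] -> [I,M,I]
Op 5: C2 write [C2 write: invalidate ['C1=M'] -> C2=M] -> [I,I,M]
Op 6: C1 read [C1 read from I: others=['C2=M'] -> C1=S, others downsized to S] -> [I,S,S]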